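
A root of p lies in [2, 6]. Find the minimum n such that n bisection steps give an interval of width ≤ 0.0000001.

Width after n steps is 4/2^n. Need 2^n ≥ 4/0.0000001 = 40000000.
2^25 = 33554432 < 40000000 ≤ 2^26 = 67108864, so n = 26.

26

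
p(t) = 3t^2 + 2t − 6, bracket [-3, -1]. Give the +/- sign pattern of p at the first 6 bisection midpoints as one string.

+--++-

t = -2 gives p = 2, positive; keep [-2, -1]
t = -1.5 gives p = -2.25, negative; keep [-2, -1.5]
t = -1.75 gives p = -0.3125, negative; keep [-2, -1.75]
t = -1.875 gives p = 0.7969, positive; keep [-1.875, -1.75]
t = -1.8125 gives p = 0.2305, positive; keep [-1.8125, -1.75]
t = -1.78125 gives p = -0.0439, negative; keep [-1.8125, -1.78125]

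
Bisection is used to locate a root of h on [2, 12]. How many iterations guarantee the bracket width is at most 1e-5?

20

Width after n steps is 10/2^n. Need 2^n ≥ 10/1e-5 = 1000000.
2^19 = 524288 < 1000000 ≤ 2^20 = 1048576, so n = 20.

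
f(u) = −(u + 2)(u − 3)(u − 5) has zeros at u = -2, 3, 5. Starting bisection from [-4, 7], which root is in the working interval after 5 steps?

-2

midpoint 1.5: f = -18.375 < 0 → [-4, 1.5]
midpoint -1.25: f = -19.921875 < 0 → [-4, -1.25]
midpoint -2.625: f = 26.806641 > 0 → [-2.625, -1.25]
midpoint -1.9375: f = -2.1409 < 0 → [-2.625, -1.9375]
midpoint -2.28125: f = 10.8152 > 0 → [-2.28125, -1.9375]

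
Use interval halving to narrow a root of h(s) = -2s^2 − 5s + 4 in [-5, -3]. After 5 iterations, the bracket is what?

midpoint -4: h = -8 < 0 → [-4, -3]
midpoint -3.5: h = -3 < 0 → [-3.5, -3]
midpoint -3.25: h = -0.875 < 0 → [-3.25, -3]
midpoint -3.125: h = 0.0938 > 0 → [-3.25, -3.125]
midpoint -3.1875: h = -0.3828 < 0 → [-3.1875, -3.125]

[-3.1875, -3.125]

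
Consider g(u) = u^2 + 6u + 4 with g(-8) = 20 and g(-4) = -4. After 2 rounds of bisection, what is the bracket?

g(-6) = 4 > 0, so the root lies in [-6, -4]
g(-5) = -1 < 0, so the root lies in [-6, -5]

[-6, -5]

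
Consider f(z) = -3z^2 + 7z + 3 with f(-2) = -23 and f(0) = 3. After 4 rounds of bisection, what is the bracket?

[-0.375, -0.25]

midpoint -1: f = -7 < 0 → [-1, 0]
midpoint -0.5: f = -1.25 < 0 → [-0.5, 0]
midpoint -0.25: f = 1.0625 > 0 → [-0.5, -0.25]
midpoint -0.375: f = -0.0469 < 0 → [-0.375, -0.25]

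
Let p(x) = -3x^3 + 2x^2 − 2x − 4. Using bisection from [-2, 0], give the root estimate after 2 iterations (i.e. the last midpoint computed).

m = -1, p(m) = 3 (+); new bracket [-1, 0]
m = -0.5, p(m) = -2.125 (−); new bracket [-1, -0.5]

-0.5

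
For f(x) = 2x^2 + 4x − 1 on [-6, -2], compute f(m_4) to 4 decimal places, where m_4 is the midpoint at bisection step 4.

m = -4, f(m) = 15 (+); new bracket [-4, -2]
m = -3, f(m) = 5 (+); new bracket [-3, -2]
m = -2.5, f(m) = 1.5 (+); new bracket [-2.5, -2]
m = -2.25, f(m) = 0.125 (+); new bracket [-2.25, -2]

0.1250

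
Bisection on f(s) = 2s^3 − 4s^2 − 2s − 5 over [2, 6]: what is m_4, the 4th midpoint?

2.75

midpoint 4: f = 51 > 0 → [2, 4]
midpoint 3: f = 7 > 0 → [2, 3]
midpoint 2.5: f = -3.75 < 0 → [2.5, 3]
midpoint 2.75: f = 0.8438 > 0 → [2.5, 2.75]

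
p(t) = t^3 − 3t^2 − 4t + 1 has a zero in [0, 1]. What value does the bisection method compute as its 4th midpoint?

0.1875

t = 0.5 gives p = -1.625, negative; keep [0, 0.5]
t = 0.25 gives p = -0.171875, negative; keep [0, 0.25]
t = 0.125 gives p = 0.455078, positive; keep [0.125, 0.25]
t = 0.1875 gives p = 0.1511, positive; keep [0.1875, 0.25]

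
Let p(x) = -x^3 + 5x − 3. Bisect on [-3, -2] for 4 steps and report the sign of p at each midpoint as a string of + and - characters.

+---

x = -2.5 gives p = 0.125, positive; keep [-2.5, -2]
x = -2.25 gives p = -2.859375, negative; keep [-2.5, -2.25]
x = -2.375 gives p = -1.478516, negative; keep [-2.5, -2.375]
x = -2.4375 gives p = -0.7053, negative; keep [-2.5, -2.4375]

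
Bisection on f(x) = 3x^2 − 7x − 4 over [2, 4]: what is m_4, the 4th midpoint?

midpoint 3: f = 2 > 0 → [2, 3]
midpoint 2.5: f = -2.75 < 0 → [2.5, 3]
midpoint 2.75: f = -0.5625 < 0 → [2.75, 3]
midpoint 2.875: f = 0.6719 > 0 → [2.75, 2.875]

2.875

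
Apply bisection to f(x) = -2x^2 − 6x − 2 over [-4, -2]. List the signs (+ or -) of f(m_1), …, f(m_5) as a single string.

-+--+

x = -3 gives f = -2, negative; keep [-3, -2]
x = -2.5 gives f = 0.5, positive; keep [-3, -2.5]
x = -2.75 gives f = -0.625, negative; keep [-2.75, -2.5]
x = -2.625 gives f = -0.0312, negative; keep [-2.625, -2.5]
x = -2.5625 gives f = 0.2422, positive; keep [-2.625, -2.5625]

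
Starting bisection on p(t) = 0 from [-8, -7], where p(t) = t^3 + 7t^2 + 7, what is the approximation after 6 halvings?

m = -7.5, p(m) = -21.125 (−); new bracket [-7.5, -7]
m = -7.25, p(m) = -6.140625 (−); new bracket [-7.25, -7]
m = -7.125, p(m) = 0.654297 (+); new bracket [-7.25, -7.125]
m = -7.1875, p(m) = -2.6863 (−); new bracket [-7.1875, -7.125]
m = -7.15625, p(m) = -1.0019 (−); new bracket [-7.15625, -7.125]
m = -7.140625, p(m) = -0.1703 (−); new bracket [-7.140625, -7.125]

-7.140625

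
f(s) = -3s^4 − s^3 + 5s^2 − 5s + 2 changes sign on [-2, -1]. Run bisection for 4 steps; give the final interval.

[-1.875, -1.8125]

m = -1.5, f(m) = 8.9375 (+); new bracket [-2, -1.5]
m = -1.75, f(m) = 3.285156 (+); new bracket [-2, -1.75]
m = -1.875, f(m) = -1.533936 (−); new bracket [-1.875, -1.75]
m = -1.8125, f(m) = 1.0659 (+); new bracket [-1.875, -1.8125]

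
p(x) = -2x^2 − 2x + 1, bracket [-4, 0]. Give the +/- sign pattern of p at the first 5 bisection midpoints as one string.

x = -2 gives p = -3, negative; keep [-2, 0]
x = -1 gives p = 1, positive; keep [-2, -1]
x = -1.5 gives p = -0.5, negative; keep [-1.5, -1]
x = -1.25 gives p = 0.375, positive; keep [-1.5, -1.25]
x = -1.375 gives p = -0.0312, negative; keep [-1.375, -1.25]

-+-+-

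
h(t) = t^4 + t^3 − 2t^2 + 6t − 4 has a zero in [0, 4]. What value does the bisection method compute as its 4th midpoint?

0.75

t = 2 gives h = 24, positive; keep [0, 2]
t = 1 gives h = 2, positive; keep [0, 1]
t = 0.5 gives h = -1.3125, negative; keep [0.5, 1]
t = 0.75 gives h = 0.1133, positive; keep [0.5, 0.75]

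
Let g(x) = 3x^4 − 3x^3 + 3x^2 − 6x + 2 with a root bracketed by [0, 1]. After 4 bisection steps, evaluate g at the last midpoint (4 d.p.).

-0.1921

m = 0.5, g(m) = -0.4375 (−); new bracket [0, 0.5]
m = 0.25, g(m) = 0.652344 (+); new bracket [0.25, 0.5]
m = 0.375, g(m) = 0.072998 (+); new bracket [0.375, 0.5]
m = 0.4375, g(m) = -0.1921 (−); new bracket [0.375, 0.4375]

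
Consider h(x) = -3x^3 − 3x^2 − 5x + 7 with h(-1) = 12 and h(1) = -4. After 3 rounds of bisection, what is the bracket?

[0.75, 1]

midpoint 0: h = 7 > 0 → [0, 1]
midpoint 0.5: h = 3.375 > 0 → [0.5, 1]
midpoint 0.75: h = 0.296875 > 0 → [0.75, 1]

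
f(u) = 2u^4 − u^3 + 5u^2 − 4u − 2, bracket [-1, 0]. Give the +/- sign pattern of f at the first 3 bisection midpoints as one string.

f(-0.5) = 1.5 > 0, so the root lies in [-0.5, 0]
f(-0.25) = -0.664062 < 0, so the root lies in [-0.5, -0.25]
f(-0.375) = 0.29541 > 0, so the root lies in [-0.375, -0.25]

+-+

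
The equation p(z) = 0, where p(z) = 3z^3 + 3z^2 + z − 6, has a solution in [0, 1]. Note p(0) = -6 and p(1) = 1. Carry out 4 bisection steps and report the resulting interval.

midpoint 0.5: p = -4.375 < 0 → [0.5, 1]
midpoint 0.75: p = -2.296875 < 0 → [0.75, 1]
midpoint 0.875: p = -0.818359 < 0 → [0.875, 1]
midpoint 0.9375: p = 0.0461 > 0 → [0.875, 0.9375]

[0.875, 0.9375]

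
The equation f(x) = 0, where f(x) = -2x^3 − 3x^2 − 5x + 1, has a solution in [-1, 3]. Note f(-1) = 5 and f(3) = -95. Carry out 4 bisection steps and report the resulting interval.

[0, 0.25]

m = 1, f(m) = -9 (−); new bracket [-1, 1]
m = 0, f(m) = 1 (+); new bracket [0, 1]
m = 0.5, f(m) = -2.5 (−); new bracket [0, 0.5]
m = 0.25, f(m) = -0.4688 (−); new bracket [0, 0.25]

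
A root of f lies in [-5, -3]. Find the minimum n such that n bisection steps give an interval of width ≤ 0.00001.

Width after n steps is 2/2^n. Need 2^n ≥ 2/0.00001 = 200000.
2^17 = 131072 < 200000 ≤ 2^18 = 262144, so n = 18.

18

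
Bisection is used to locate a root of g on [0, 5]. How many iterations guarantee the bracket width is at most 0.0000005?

24

Width after n steps is 5/2^n. Need 2^n ≥ 5/0.0000005 = 10000000.
2^23 = 8388608 < 10000000 ≤ 2^24 = 16777216, so n = 24.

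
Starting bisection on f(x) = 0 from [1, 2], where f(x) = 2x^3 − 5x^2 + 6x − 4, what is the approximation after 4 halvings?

1.4375

f(1.5) = 0.5 > 0, so the root lies in [1, 1.5]
f(1.25) = -0.40625 < 0, so the root lies in [1.25, 1.5]
f(1.375) = -0.003906 < 0, so the root lies in [1.375, 1.5]
f(1.4375) = 0.2339 > 0, so the root lies in [1.375, 1.4375]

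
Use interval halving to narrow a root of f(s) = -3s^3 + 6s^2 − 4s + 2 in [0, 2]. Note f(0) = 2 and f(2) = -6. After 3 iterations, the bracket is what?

[1.25, 1.5]

s = 1 gives f = 1, positive; keep [1, 2]
s = 1.5 gives f = -0.625, negative; keep [1, 1.5]
s = 1.25 gives f = 0.515625, positive; keep [1.25, 1.5]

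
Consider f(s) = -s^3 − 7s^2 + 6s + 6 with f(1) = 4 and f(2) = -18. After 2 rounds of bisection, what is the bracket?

[1.25, 1.5]

f(1.5) = -4.125 < 0, so the root lies in [1, 1.5]
f(1.25) = 0.609375 > 0, so the root lies in [1.25, 1.5]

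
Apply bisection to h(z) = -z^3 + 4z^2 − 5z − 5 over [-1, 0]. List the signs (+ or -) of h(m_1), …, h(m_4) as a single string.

-+-+

z = -0.5 gives h = -1.375, negative; keep [-1, -0.5]
z = -0.75 gives h = 1.421875, positive; keep [-0.75, -0.5]
z = -0.625 gives h = -0.068359, negative; keep [-0.75, -0.625]
z = -0.6875 gives h = 0.6531, positive; keep [-0.6875, -0.625]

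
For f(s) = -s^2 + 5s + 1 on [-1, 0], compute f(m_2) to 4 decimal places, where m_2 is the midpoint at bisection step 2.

-0.3125

midpoint -0.5: f = -1.75 < 0 → [-0.5, 0]
midpoint -0.25: f = -0.3125 < 0 → [-0.25, 0]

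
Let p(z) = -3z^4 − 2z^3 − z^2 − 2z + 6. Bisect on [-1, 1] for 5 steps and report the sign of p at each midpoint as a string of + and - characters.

++++-

midpoint 0: p = 6 > 0 → [0, 1]
midpoint 0.5: p = 4.3125 > 0 → [0.5, 1]
midpoint 0.75: p = 2.144531 > 0 → [0.75, 1]
midpoint 0.875: p = 0.386 > 0 → [0.875, 1]
midpoint 0.9375: p = -0.7193 < 0 → [0.875, 0.9375]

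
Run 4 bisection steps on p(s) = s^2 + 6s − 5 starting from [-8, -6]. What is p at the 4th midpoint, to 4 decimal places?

-0.8594

m = -7, p(m) = 2 (+); new bracket [-7, -6]
m = -6.5, p(m) = -1.75 (−); new bracket [-7, -6.5]
m = -6.75, p(m) = 0.0625 (+); new bracket [-6.75, -6.5]
m = -6.625, p(m) = -0.8594 (−); new bracket [-6.75, -6.625]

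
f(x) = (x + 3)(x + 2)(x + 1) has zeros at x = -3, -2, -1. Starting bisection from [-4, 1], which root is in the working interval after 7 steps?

m = -1.5, f(m) = -0.375 (−); new bracket [-1.5, 1]
m = -0.25, f(m) = 3.609375 (+); new bracket [-1.5, -0.25]
m = -0.875, f(m) = 0.298828 (+); new bracket [-1.5, -0.875]
m = -1.1875, f(m) = -0.2761 (−); new bracket [-1.1875, -0.875]
m = -1.03125, f(m) = -0.0596 (−); new bracket [-1.03125, -0.875]
m = -0.953125, f(m) = 0.1004 (+); new bracket [-1.03125, -0.953125]
m = -0.9921875, f(m) = 0.0158 (+); new bracket [-1.03125, -0.9921875]

-1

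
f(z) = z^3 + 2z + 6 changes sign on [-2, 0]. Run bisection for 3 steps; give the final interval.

z = -1 gives f = 3, positive; keep [-2, -1]
z = -1.5 gives f = -0.375, negative; keep [-1.5, -1]
z = -1.25 gives f = 1.546875, positive; keep [-1.5, -1.25]

[-1.5, -1.25]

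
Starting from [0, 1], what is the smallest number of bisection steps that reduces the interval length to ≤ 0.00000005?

25

Width after n steps is 1/2^n. Need 2^n ≥ 1/0.00000005 = 20000000.
2^24 = 16777216 < 20000000 ≤ 2^25 = 33554432, so n = 25.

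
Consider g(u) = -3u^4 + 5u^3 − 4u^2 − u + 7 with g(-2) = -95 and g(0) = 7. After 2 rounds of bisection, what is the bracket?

[-1, -0.5]

midpoint -1: g = -4 < 0 → [-1, 0]
midpoint -0.5: g = 5.6875 > 0 → [-1, -0.5]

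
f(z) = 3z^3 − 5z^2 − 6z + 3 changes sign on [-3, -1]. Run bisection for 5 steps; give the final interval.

z = -2 gives f = -29, negative; keep [-2, -1]
z = -1.5 gives f = -9.375, negative; keep [-1.5, -1]
z = -1.25 gives f = -3.171875, negative; keep [-1.25, -1]
z = -1.125 gives f = -0.8496, negative; keep [-1.125, -1]
z = -1.0625 gives f = 0.1321, positive; keep [-1.125, -1.0625]

[-1.125, -1.0625]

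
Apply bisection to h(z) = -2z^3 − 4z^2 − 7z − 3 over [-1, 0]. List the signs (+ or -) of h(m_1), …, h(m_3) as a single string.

h(-0.5) = -0.25 < 0, so the root lies in [-1, -0.5]
h(-0.75) = 0.84375 > 0, so the root lies in [-0.75, -0.5]
h(-0.625) = 0.300781 > 0, so the root lies in [-0.625, -0.5]

-++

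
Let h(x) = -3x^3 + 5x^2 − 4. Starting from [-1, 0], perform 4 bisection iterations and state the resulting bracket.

[-0.75, -0.6875]

h(-0.5) = -2.375 < 0, so the root lies in [-1, -0.5]
h(-0.75) = 0.078125 > 0, so the root lies in [-0.75, -0.5]
h(-0.625) = -1.314453 < 0, so the root lies in [-0.75, -0.625]
h(-0.6875) = -0.6619 < 0, so the root lies in [-0.75, -0.6875]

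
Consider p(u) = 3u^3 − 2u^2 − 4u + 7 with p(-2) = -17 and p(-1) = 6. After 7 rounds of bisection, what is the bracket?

[-1.4296875, -1.421875]

u = -1.5 gives p = -1.625, negative; keep [-1.5, -1]
u = -1.25 gives p = 3.015625, positive; keep [-1.5, -1.25]
u = -1.375 gives p = 0.919922, positive; keep [-1.5, -1.375]
u = -1.4375 gives p = -0.2942, negative; keep [-1.4375, -1.375]
u = -1.40625 gives p = 0.3272, positive; keep [-1.4375, -1.40625]
u = -1.421875 gives p = 0.0201, positive; keep [-1.4375, -1.421875]
u = -1.4296875 gives p = -0.1361, negative; keep [-1.4296875, -1.421875]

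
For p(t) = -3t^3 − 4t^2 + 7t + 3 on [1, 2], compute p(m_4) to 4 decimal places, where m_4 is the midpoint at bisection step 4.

t = 1.5 gives p = -5.625, negative; keep [1, 1.5]
t = 1.25 gives p = -0.359375, negative; keep [1, 1.25]
t = 1.125 gives p = 1.541016, positive; keep [1.125, 1.25]
t = 1.1875 gives p = 0.6482, positive; keep [1.1875, 1.25]

0.6482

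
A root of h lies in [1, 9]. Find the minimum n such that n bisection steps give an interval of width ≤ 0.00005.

Width after n steps is 8/2^n. Need 2^n ≥ 8/0.00005 = 160000.
2^17 = 131072 < 160000 ≤ 2^18 = 262144, so n = 18.

18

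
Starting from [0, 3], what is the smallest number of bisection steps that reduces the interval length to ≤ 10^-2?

Width after n steps is 3/2^n. Need 2^n ≥ 3/10^-2 = 300.
2^8 = 256 < 300 ≤ 2^9 = 512, so n = 9.

9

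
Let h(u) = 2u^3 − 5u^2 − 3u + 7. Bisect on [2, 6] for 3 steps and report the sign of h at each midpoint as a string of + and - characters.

h(4) = 43 > 0, so the root lies in [2, 4]
h(3) = 7 > 0, so the root lies in [2, 3]
h(2.5) = -0.5 < 0, so the root lies in [2.5, 3]

++-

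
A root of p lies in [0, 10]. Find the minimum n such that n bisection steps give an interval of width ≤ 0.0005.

Width after n steps is 10/2^n. Need 2^n ≥ 10/0.0005 = 20000.
2^14 = 16384 < 20000 ≤ 2^15 = 32768, so n = 15.

15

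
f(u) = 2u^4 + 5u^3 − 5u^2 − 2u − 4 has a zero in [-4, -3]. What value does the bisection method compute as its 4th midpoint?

m = -3.5, f(m) = 27.5 (+); new bracket [-3.5, -3]
m = -3.25, f(m) = 1.179688 (+); new bracket [-3.25, -3]
m = -3.125, f(m) = -8.431152 (−); new bracket [-3.25, -3.125]
m = -3.1875, f(m) = -3.8957 (−); new bracket [-3.25, -3.1875]

-3.1875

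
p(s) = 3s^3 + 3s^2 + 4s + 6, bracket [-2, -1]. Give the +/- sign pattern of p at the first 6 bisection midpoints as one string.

p(-1.5) = -3.375 < 0, so the root lies in [-1.5, -1]
p(-1.25) = -0.171875 < 0, so the root lies in [-1.25, -1]
p(-1.125) = 1.025391 > 0, so the root lies in [-1.25, -1.125]
p(-1.1875) = 0.4568 > 0, so the root lies in [-1.25, -1.1875]
p(-1.21875) = 0.1502 > 0, so the root lies in [-1.25, -1.21875]
p(-1.234375) = -0.0088 < 0, so the root lies in [-1.234375, -1.21875]

--+++-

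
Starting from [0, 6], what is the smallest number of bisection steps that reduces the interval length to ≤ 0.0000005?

24

Width after n steps is 6/2^n. Need 2^n ≥ 6/0.0000005 = 12000000.
2^23 = 8388608 < 12000000 ≤ 2^24 = 16777216, so n = 24.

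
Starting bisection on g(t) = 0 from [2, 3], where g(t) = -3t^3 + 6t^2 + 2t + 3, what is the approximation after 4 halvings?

t = 2.5 gives g = -1.375, negative; keep [2, 2.5]
t = 2.25 gives g = 3.703125, positive; keep [2.25, 2.5]
t = 2.375 gives g = 1.404297, positive; keep [2.375, 2.5]
t = 2.4375 gives g = 0.0769, positive; keep [2.4375, 2.5]

2.4375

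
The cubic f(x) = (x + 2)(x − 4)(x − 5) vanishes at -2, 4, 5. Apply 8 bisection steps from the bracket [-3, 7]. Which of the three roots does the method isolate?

-2

x = 2 gives f = 24, positive; keep [-3, 2]
x = -0.5 gives f = 37.125, positive; keep [-3, -0.5]
x = -1.75 gives f = 9.703125, positive; keep [-3, -1.75]
x = -2.375 gives f = -17.6309, negative; keep [-2.375, -1.75]
x = -2.0625 gives f = -2.676, negative; keep [-2.0625, -1.75]
x = -1.90625 gives f = 3.8241, positive; keep [-2.0625, -1.90625]
x = -1.984375 gives f = 0.6531, positive; keep [-2.0625, -1.984375]
x = -2.0234375 gives f = -0.9915, negative; keep [-2.0234375, -1.984375]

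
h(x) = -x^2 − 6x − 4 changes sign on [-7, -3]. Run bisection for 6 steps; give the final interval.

x = -5 gives h = 1, positive; keep [-7, -5]
x = -6 gives h = -4, negative; keep [-6, -5]
x = -5.5 gives h = -1.25, negative; keep [-5.5, -5]
x = -5.25 gives h = -0.0625, negative; keep [-5.25, -5]
x = -5.125 gives h = 0.4844, positive; keep [-5.25, -5.125]
x = -5.1875 gives h = 0.2148, positive; keep [-5.25, -5.1875]

[-5.25, -5.1875]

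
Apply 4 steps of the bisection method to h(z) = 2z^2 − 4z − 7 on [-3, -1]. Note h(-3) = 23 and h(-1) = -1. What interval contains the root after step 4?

z = -2 gives h = 9, positive; keep [-2, -1]
z = -1.5 gives h = 3.5, positive; keep [-1.5, -1]
z = -1.25 gives h = 1.125, positive; keep [-1.25, -1]
z = -1.125 gives h = 0.0312, positive; keep [-1.125, -1]

[-1.125, -1]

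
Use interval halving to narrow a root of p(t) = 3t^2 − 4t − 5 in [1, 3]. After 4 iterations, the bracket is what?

[2, 2.125]

p(2) = -1 < 0, so the root lies in [2, 3]
p(2.5) = 3.75 > 0, so the root lies in [2, 2.5]
p(2.25) = 1.1875 > 0, so the root lies in [2, 2.25]
p(2.125) = 0.0469 > 0, so the root lies in [2, 2.125]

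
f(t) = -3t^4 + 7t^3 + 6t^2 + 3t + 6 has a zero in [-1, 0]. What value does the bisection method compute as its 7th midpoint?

m = -0.5, f(m) = 4.9375 (+); new bracket [-1, -0.5]
m = -0.75, f(m) = 3.222656 (+); new bracket [-1, -0.75]
m = -0.875, f(m) = 1.520752 (+); new bracket [-1, -0.875]
m = -0.9375, f(m) = 0.3757 (+); new bracket [-1, -0.9375]
m = -0.96875, f(m) = -0.2816 (−); new bracket [-0.96875, -0.9375]
m = -0.953125, f(m) = 0.0544 (+); new bracket [-0.96875, -0.953125]
m = -0.9609375, f(m) = -0.1117 (−); new bracket [-0.9609375, -0.953125]

-0.9609375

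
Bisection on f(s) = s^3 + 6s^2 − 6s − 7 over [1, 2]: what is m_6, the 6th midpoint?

f(1.5) = 0.875 > 0, so the root lies in [1, 1.5]
f(1.25) = -3.171875 < 0, so the root lies in [1.25, 1.5]
f(1.375) = -1.306641 < 0, so the root lies in [1.375, 1.5]
f(1.4375) = -0.2561 < 0, so the root lies in [1.4375, 1.5]
f(1.46875) = 0.2993 > 0, so the root lies in [1.4375, 1.46875]
f(1.453125) = 0.0191 > 0, so the root lies in [1.4375, 1.453125]

1.453125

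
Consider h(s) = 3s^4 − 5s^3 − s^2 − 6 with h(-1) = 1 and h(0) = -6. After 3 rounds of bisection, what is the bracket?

[-1, -0.875]

h(-0.5) = -5.4375 < 0, so the root lies in [-1, -0.5]
h(-0.75) = -3.503906 < 0, so the root lies in [-1, -0.75]
h(-0.875) = -1.657471 < 0, so the root lies in [-1, -0.875]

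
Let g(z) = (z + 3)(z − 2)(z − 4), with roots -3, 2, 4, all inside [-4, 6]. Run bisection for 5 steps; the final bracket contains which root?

-3

midpoint 1: g = 12 > 0 → [-4, 1]
midpoint -1.5: g = 28.875 > 0 → [-4, -1.5]
midpoint -2.75: g = 8.015625 > 0 → [-4, -2.75]
midpoint -3.375: g = -14.8652 < 0 → [-3.375, -2.75]
midpoint -3.0625: g = -2.2346 < 0 → [-3.0625, -2.75]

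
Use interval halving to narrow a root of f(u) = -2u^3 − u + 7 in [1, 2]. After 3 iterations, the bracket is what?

midpoint 1.5: f = -1.25 < 0 → [1, 1.5]
midpoint 1.25: f = 1.84375 > 0 → [1.25, 1.5]
midpoint 1.375: f = 0.425781 > 0 → [1.375, 1.5]

[1.375, 1.5]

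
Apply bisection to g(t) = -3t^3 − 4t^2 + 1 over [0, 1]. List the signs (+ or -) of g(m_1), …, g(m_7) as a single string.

t = 0.5 gives g = -0.375, negative; keep [0, 0.5]
t = 0.25 gives g = 0.703125, positive; keep [0.25, 0.5]
t = 0.375 gives g = 0.279297, positive; keep [0.375, 0.5]
t = 0.4375 gives g = -0.0168, negative; keep [0.375, 0.4375]
t = 0.40625 gives g = 0.1387, positive; keep [0.40625, 0.4375]
t = 0.421875 gives g = 0.0628, positive; keep [0.421875, 0.4375]
t = 0.4296875 gives g = 0.0235, positive; keep [0.4296875, 0.4375]

-++-+++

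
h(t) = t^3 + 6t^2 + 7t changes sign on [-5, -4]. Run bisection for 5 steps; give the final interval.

m = -4.5, h(m) = -1.125 (−); new bracket [-4.5, -4]
m = -4.25, h(m) = 1.859375 (+); new bracket [-4.5, -4.25]
m = -4.375, h(m) = 0.478516 (+); new bracket [-4.5, -4.375]
m = -4.4375, h(m) = -0.2947 (−); new bracket [-4.4375, -4.375]
m = -4.40625, h(m) = 0.099 (+); new bracket [-4.4375, -4.40625]

[-4.4375, -4.40625]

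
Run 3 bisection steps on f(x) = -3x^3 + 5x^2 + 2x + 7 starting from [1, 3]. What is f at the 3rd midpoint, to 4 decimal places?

2.6406

x = 2 gives f = 7, positive; keep [2, 3]
x = 2.5 gives f = -3.625, negative; keep [2, 2.5]
x = 2.25 gives f = 2.640625, positive; keep [2.25, 2.5]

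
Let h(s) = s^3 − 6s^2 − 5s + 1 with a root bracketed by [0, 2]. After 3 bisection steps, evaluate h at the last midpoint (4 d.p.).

-0.6094

h(1) = -9 < 0, so the root lies in [0, 1]
h(0.5) = -2.875 < 0, so the root lies in [0, 0.5]
h(0.25) = -0.609375 < 0, so the root lies in [0, 0.25]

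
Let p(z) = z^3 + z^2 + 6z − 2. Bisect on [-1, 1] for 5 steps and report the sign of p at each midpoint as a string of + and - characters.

p(0) = -2 < 0, so the root lies in [0, 1]
p(0.5) = 1.375 > 0, so the root lies in [0, 0.5]
p(0.25) = -0.421875 < 0, so the root lies in [0.25, 0.5]
p(0.375) = 0.4434 > 0, so the root lies in [0.25, 0.375]
p(0.3125) = 0.0032 > 0, so the root lies in [0.25, 0.3125]

-+-++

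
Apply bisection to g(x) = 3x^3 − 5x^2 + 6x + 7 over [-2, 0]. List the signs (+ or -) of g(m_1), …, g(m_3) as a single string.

-+-

midpoint -1: g = -7 < 0 → [-1, 0]
midpoint -0.5: g = 2.375 > 0 → [-1, -0.5]
midpoint -0.75: g = -1.578125 < 0 → [-0.75, -0.5]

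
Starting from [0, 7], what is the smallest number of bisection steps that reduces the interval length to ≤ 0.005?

Width after n steps is 7/2^n. Need 2^n ≥ 7/0.005 = 1400.
2^10 = 1024 < 1400 ≤ 2^11 = 2048, so n = 11.

11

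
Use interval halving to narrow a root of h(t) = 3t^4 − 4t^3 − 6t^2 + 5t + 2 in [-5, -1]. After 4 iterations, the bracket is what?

[-1.25, -1]

m = -3, h(m) = 284 (+); new bracket [-3, -1]
m = -2, h(m) = 48 (+); new bracket [-2, -1]
m = -1.5, h(m) = 9.6875 (+); new bracket [-1.5, -1]
m = -1.25, h(m) = 1.5117 (+); new bracket [-1.25, -1]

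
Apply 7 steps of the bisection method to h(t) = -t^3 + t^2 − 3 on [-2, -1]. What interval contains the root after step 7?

[-1.1796875, -1.171875]

midpoint -1.5: h = 2.625 > 0 → [-1.5, -1]
midpoint -1.25: h = 0.515625 > 0 → [-1.25, -1]
midpoint -1.125: h = -0.310547 < 0 → [-1.25, -1.125]
midpoint -1.1875: h = 0.0847 > 0 → [-1.1875, -1.125]
midpoint -1.15625: h = -0.1173 < 0 → [-1.1875, -1.15625]
midpoint -1.171875: h = -0.0174 < 0 → [-1.1875, -1.171875]
midpoint -1.1796875: h = 0.0334 > 0 → [-1.1796875, -1.171875]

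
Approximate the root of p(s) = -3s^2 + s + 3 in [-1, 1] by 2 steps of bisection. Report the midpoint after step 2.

midpoint 0: p = 3 > 0 → [-1, 0]
midpoint -0.5: p = 1.75 > 0 → [-1, -0.5]

-0.5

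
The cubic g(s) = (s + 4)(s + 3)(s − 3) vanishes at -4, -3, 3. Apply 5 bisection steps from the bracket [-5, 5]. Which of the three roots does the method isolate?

g(0) = -36 < 0, so the root lies in [0, 5]
g(2.5) = -17.875 < 0, so the root lies in [2.5, 5]
g(3.75) = 39.234375 > 0, so the root lies in [2.5, 3.75]
g(3.125) = 5.4551 > 0, so the root lies in [2.5, 3.125]
g(2.8125) = -7.4246 < 0, so the root lies in [2.8125, 3.125]

3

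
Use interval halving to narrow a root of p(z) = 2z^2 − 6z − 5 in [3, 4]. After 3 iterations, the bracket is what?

[3.625, 3.75]

m = 3.5, p(m) = -1.5 (−); new bracket [3.5, 4]
m = 3.75, p(m) = 0.625 (+); new bracket [3.5, 3.75]
m = 3.625, p(m) = -0.46875 (−); new bracket [3.625, 3.75]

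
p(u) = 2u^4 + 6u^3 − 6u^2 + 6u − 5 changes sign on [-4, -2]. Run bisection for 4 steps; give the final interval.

[-4, -3.875]

p(-3) = -77 < 0, so the root lies in [-4, -3]
p(-3.5) = -56.625 < 0, so the root lies in [-4, -3.5]
p(-3.75) = -32.773438 < 0, so the root lies in [-4, -3.75]
p(-3.875) = -16.519 < 0, so the root lies in [-4, -3.875]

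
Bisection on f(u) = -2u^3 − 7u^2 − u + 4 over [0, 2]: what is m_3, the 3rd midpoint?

0.75

m = 1, f(m) = -6 (−); new bracket [0, 1]
m = 0.5, f(m) = 1.5 (+); new bracket [0.5, 1]
m = 0.75, f(m) = -1.53125 (−); new bracket [0.5, 0.75]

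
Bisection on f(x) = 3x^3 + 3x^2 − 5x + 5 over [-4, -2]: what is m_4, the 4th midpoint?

-2.125

f(-3) = -34 < 0, so the root lies in [-3, -2]
f(-2.5) = -10.625 < 0, so the root lies in [-2.5, -2]
f(-2.25) = -2.734375 < 0, so the root lies in [-2.25, -2]
f(-2.125) = 0.3848 > 0, so the root lies in [-2.25, -2.125]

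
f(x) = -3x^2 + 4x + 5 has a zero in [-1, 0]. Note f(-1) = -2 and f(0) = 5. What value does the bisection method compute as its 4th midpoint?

m = -0.5, f(m) = 2.25 (+); new bracket [-1, -0.5]
m = -0.75, f(m) = 0.3125 (+); new bracket [-1, -0.75]
m = -0.875, f(m) = -0.796875 (−); new bracket [-0.875, -0.75]
m = -0.8125, f(m) = -0.2305 (−); new bracket [-0.8125, -0.75]

-0.8125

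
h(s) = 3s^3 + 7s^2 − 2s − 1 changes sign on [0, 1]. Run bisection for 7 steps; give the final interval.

h(0.5) = 0.125 > 0, so the root lies in [0, 0.5]
h(0.25) = -1.015625 < 0, so the root lies in [0.25, 0.5]
h(0.375) = -0.607422 < 0, so the root lies in [0.375, 0.5]
h(0.4375) = -0.2839 < 0, so the root lies in [0.4375, 0.5]
h(0.46875) = -0.0904 < 0, so the root lies in [0.46875, 0.5]
h(0.484375) = 0.0145 > 0, so the root lies in [0.46875, 0.484375]
h(0.4765625) = -0.0386 < 0, so the root lies in [0.4765625, 0.484375]

[0.4765625, 0.484375]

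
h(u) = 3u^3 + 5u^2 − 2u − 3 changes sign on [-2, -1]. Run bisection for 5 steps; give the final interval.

h(-1.5) = 1.125 > 0, so the root lies in [-2, -1.5]
h(-1.75) = -0.265625 < 0, so the root lies in [-1.75, -1.5]
h(-1.625) = 0.580078 > 0, so the root lies in [-1.75, -1.625]
h(-1.6875) = 0.197 > 0, so the root lies in [-1.75, -1.6875]
h(-1.71875) = -0.0241 < 0, so the root lies in [-1.71875, -1.6875]

[-1.71875, -1.6875]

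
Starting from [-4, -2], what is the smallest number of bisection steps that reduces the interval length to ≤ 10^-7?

Width after n steps is 2/2^n. Need 2^n ≥ 2/10^-7 = 20000000.
2^24 = 16777216 < 20000000 ≤ 2^25 = 33554432, so n = 25.

25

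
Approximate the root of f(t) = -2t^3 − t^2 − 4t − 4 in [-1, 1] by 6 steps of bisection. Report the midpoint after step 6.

m = 0, f(m) = -4 (−); new bracket [-1, 0]
m = -0.5, f(m) = -2 (−); new bracket [-1, -0.5]
m = -0.75, f(m) = -0.71875 (−); new bracket [-1, -0.75]
m = -0.875, f(m) = 0.0742 (+); new bracket [-0.875, -0.75]
m = -0.8125, f(m) = -0.3374 (−); new bracket [-0.875, -0.8125]
m = -0.84375, f(m) = -0.1356 (−); new bracket [-0.875, -0.84375]

-0.84375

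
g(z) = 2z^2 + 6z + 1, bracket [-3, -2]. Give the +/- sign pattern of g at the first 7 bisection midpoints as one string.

m = -2.5, g(m) = -1.5 (−); new bracket [-3, -2.5]
m = -2.75, g(m) = -0.375 (−); new bracket [-3, -2.75]
m = -2.875, g(m) = 0.28125 (+); new bracket [-2.875, -2.75]
m = -2.8125, g(m) = -0.0547 (−); new bracket [-2.875, -2.8125]
m = -2.84375, g(m) = 0.1113 (+); new bracket [-2.84375, -2.8125]
m = -2.828125, g(m) = 0.0278 (+); new bracket [-2.828125, -2.8125]
m = -2.8203125, g(m) = -0.0135 (−); new bracket [-2.828125, -2.8203125]

--+-++-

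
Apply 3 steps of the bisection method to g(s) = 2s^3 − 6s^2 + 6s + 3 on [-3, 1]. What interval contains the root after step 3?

s = -1 gives g = -11, negative; keep [-1, 1]
s = 0 gives g = 3, positive; keep [-1, 0]
s = -0.5 gives g = -1.75, negative; keep [-0.5, 0]

[-0.5, 0]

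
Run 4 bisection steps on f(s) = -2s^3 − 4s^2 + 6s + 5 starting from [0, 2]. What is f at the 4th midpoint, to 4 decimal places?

0.4883

m = 1, f(m) = 5 (+); new bracket [1, 2]
m = 1.5, f(m) = -1.75 (−); new bracket [1, 1.5]
m = 1.25, f(m) = 2.34375 (+); new bracket [1.25, 1.5]
m = 1.375, f(m) = 0.4883 (+); new bracket [1.375, 1.5]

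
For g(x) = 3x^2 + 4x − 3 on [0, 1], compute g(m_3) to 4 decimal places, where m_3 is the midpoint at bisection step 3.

midpoint 0.5: g = -0.25 < 0 → [0.5, 1]
midpoint 0.75: g = 1.6875 > 0 → [0.5, 0.75]
midpoint 0.625: g = 0.671875 > 0 → [0.5, 0.625]

0.6719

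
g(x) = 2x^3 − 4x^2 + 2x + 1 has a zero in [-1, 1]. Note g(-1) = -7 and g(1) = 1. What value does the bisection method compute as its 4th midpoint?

-0.375

x = 0 gives g = 1, positive; keep [-1, 0]
x = -0.5 gives g = -1.25, negative; keep [-0.5, 0]
x = -0.25 gives g = 0.21875, positive; keep [-0.5, -0.25]
x = -0.375 gives g = -0.418, negative; keep [-0.375, -0.25]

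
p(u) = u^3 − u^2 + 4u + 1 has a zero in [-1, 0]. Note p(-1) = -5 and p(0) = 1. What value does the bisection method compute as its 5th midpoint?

midpoint -0.5: p = -1.375 < 0 → [-0.5, 0]
midpoint -0.25: p = -0.078125 < 0 → [-0.25, 0]
midpoint -0.125: p = 0.482422 > 0 → [-0.25, -0.125]
midpoint -0.1875: p = 0.2083 > 0 → [-0.25, -0.1875]
midpoint -0.21875: p = 0.0667 > 0 → [-0.25, -0.21875]

-0.21875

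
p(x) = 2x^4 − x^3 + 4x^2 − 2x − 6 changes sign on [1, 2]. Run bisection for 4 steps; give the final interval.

[1.1875, 1.25]

p(1.5) = 6.75 > 0, so the root lies in [1, 1.5]
p(1.25) = 0.679688 > 0, so the root lies in [1, 1.25]
p(1.125) = -1.407715 < 0, so the root lies in [1.125, 1.25]
p(1.1875) = -0.4319 < 0, so the root lies in [1.1875, 1.25]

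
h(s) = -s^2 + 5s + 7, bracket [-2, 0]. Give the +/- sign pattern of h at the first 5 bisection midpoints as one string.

+--+-

m = -1, h(m) = 1 (+); new bracket [-2, -1]
m = -1.5, h(m) = -2.75 (−); new bracket [-1.5, -1]
m = -1.25, h(m) = -0.8125 (−); new bracket [-1.25, -1]
m = -1.125, h(m) = 0.1094 (+); new bracket [-1.25, -1.125]
m = -1.1875, h(m) = -0.3477 (−); new bracket [-1.1875, -1.125]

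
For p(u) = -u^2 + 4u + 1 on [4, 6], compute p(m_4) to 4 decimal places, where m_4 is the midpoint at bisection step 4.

m = 5, p(m) = -4 (−); new bracket [4, 5]
m = 4.5, p(m) = -1.25 (−); new bracket [4, 4.5]
m = 4.25, p(m) = -0.0625 (−); new bracket [4, 4.25]
m = 4.125, p(m) = 0.4844 (+); new bracket [4.125, 4.25]

0.4844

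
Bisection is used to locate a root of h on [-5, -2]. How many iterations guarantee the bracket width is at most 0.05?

Width after n steps is 3/2^n. Need 2^n ≥ 3/0.05 = 60.
2^5 = 32 < 60 ≤ 2^6 = 64, so n = 6.

6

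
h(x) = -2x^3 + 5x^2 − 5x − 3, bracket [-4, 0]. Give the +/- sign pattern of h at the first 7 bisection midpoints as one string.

h(-2) = 43 > 0, so the root lies in [-2, 0]
h(-1) = 9 > 0, so the root lies in [-1, 0]
h(-0.5) = 1 > 0, so the root lies in [-0.5, 0]
h(-0.25) = -1.4062 < 0, so the root lies in [-0.5, -0.25]
h(-0.375) = -0.3164 < 0, so the root lies in [-0.5, -0.375]
h(-0.4375) = 0.312 > 0, so the root lies in [-0.4375, -0.375]
h(-0.40625) = -0.0095 < 0, so the root lies in [-0.4375, -0.40625]

+++--+-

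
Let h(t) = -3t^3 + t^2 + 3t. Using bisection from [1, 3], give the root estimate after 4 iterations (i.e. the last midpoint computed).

1.125

t = 2 gives h = -14, negative; keep [1, 2]
t = 1.5 gives h = -3.375, negative; keep [1, 1.5]
t = 1.25 gives h = -0.546875, negative; keep [1, 1.25]
t = 1.125 gives h = 0.3691, positive; keep [1.125, 1.25]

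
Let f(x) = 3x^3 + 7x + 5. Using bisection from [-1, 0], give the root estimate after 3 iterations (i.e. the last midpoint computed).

midpoint -0.5: f = 1.125 > 0 → [-1, -0.5]
midpoint -0.75: f = -1.515625 < 0 → [-0.75, -0.5]
midpoint -0.625: f = -0.107422 < 0 → [-0.625, -0.5]

-0.625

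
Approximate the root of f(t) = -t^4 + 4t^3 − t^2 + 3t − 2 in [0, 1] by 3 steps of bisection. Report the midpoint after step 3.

t = 0.5 gives f = -0.3125, negative; keep [0.5, 1]
t = 0.75 gives f = 1.058594, positive; keep [0.5, 0.75]
t = 0.625 gives f = 0.30835, positive; keep [0.5, 0.625]

0.625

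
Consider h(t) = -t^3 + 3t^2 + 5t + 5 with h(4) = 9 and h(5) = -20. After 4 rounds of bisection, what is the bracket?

[4.375, 4.4375]

midpoint 4.5: h = -2.875 < 0 → [4, 4.5]
midpoint 4.25: h = 3.671875 > 0 → [4.25, 4.5]
midpoint 4.375: h = 0.556641 > 0 → [4.375, 4.5]
midpoint 4.4375: h = -1.1189 < 0 → [4.375, 4.4375]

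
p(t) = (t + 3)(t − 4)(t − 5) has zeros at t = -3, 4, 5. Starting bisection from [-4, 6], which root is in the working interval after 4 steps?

m = 1, p(m) = 48 (+); new bracket [-4, 1]
m = -1.5, p(m) = 53.625 (+); new bracket [-4, -1.5]
m = -2.75, p(m) = 13.078125 (+); new bracket [-4, -2.75]
m = -3.375, p(m) = -23.1621 (−); new bracket [-3.375, -2.75]

-3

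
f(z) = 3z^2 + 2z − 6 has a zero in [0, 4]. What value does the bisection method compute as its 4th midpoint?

1.25

midpoint 2: f = 10 > 0 → [0, 2]
midpoint 1: f = -1 < 0 → [1, 2]
midpoint 1.5: f = 3.75 > 0 → [1, 1.5]
midpoint 1.25: f = 1.1875 > 0 → [1, 1.25]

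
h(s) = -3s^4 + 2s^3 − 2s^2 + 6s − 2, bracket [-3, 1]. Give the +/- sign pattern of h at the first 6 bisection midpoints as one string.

s = -1 gives h = -15, negative; keep [-1, 1]
s = 0 gives h = -2, negative; keep [0, 1]
s = 0.5 gives h = 0.5625, positive; keep [0, 0.5]
s = 0.25 gives h = -0.6055, negative; keep [0.25, 0.5]
s = 0.375 gives h = 0.0149, positive; keep [0.25, 0.375]
s = 0.3125 gives h = -0.2879, negative; keep [0.3125, 0.375]

--+-+-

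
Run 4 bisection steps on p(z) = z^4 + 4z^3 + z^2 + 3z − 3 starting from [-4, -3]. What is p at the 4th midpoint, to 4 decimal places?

midpoint -3.5: p = -22.6875 < 0 → [-4, -3.5]
midpoint -3.75: p = -13.371094 < 0 → [-4, -3.75]
midpoint -3.875: p = -6.882568 < 0 → [-4, -3.875]
midpoint -3.9375: p = -3.124 < 0 → [-4, -3.9375]

-3.1240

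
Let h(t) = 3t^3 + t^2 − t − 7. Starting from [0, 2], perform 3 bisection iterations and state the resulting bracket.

[1.25, 1.5]

t = 1 gives h = -4, negative; keep [1, 2]
t = 1.5 gives h = 3.875, positive; keep [1, 1.5]
t = 1.25 gives h = -0.828125, negative; keep [1.25, 1.5]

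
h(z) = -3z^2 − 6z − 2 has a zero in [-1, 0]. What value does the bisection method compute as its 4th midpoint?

-0.4375

m = -0.5, h(m) = 0.25 (+); new bracket [-0.5, 0]
m = -0.25, h(m) = -0.6875 (−); new bracket [-0.5, -0.25]
m = -0.375, h(m) = -0.171875 (−); new bracket [-0.5, -0.375]
m = -0.4375, h(m) = 0.0508 (+); new bracket [-0.4375, -0.375]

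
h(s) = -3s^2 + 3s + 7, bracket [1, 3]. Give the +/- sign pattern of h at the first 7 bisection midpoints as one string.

+---++-

midpoint 2: h = 1 > 0 → [2, 3]
midpoint 2.5: h = -4.25 < 0 → [2, 2.5]
midpoint 2.25: h = -1.4375 < 0 → [2, 2.25]
midpoint 2.125: h = -0.1719 < 0 → [2, 2.125]
midpoint 2.0625: h = 0.4258 > 0 → [2.0625, 2.125]
midpoint 2.09375: h = 0.1299 > 0 → [2.09375, 2.125]
midpoint 2.109375: h = -0.0203 < 0 → [2.09375, 2.109375]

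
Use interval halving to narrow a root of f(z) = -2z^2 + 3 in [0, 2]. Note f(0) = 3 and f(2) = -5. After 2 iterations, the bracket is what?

[1, 1.5]

z = 1 gives f = 1, positive; keep [1, 2]
z = 1.5 gives f = -1.5, negative; keep [1, 1.5]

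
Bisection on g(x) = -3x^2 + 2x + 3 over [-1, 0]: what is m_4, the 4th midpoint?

-0.6875

g(-0.5) = 1.25 > 0, so the root lies in [-1, -0.5]
g(-0.75) = -0.1875 < 0, so the root lies in [-0.75, -0.5]
g(-0.625) = 0.578125 > 0, so the root lies in [-0.75, -0.625]
g(-0.6875) = 0.207 > 0, so the root lies in [-0.75, -0.6875]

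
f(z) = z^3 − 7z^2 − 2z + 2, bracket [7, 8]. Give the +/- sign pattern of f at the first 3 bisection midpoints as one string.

++-

f(7.5) = 15.125 > 0, so the root lies in [7, 7.5]
f(7.25) = 0.640625 > 0, so the root lies in [7, 7.25]
f(7.125) = -5.904297 < 0, so the root lies in [7.125, 7.25]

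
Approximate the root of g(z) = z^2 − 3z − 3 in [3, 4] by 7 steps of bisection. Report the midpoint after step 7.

z = 3.5 gives g = -1.25, negative; keep [3.5, 4]
z = 3.75 gives g = -0.1875, negative; keep [3.75, 4]
z = 3.875 gives g = 0.390625, positive; keep [3.75, 3.875]
z = 3.8125 gives g = 0.0977, positive; keep [3.75, 3.8125]
z = 3.78125 gives g = -0.0459, negative; keep [3.78125, 3.8125]
z = 3.796875 gives g = 0.0256, positive; keep [3.78125, 3.796875]
z = 3.7890625 gives g = -0.0102, negative; keep [3.7890625, 3.796875]

3.7890625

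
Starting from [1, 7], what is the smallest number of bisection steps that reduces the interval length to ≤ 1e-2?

10

Width after n steps is 6/2^n. Need 2^n ≥ 6/1e-2 = 600.
2^9 = 512 < 600 ≤ 2^10 = 1024, so n = 10.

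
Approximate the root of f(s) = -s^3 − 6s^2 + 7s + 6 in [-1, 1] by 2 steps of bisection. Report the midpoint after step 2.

m = 0, f(m) = 6 (+); new bracket [-1, 0]
m = -0.5, f(m) = 1.125 (+); new bracket [-1, -0.5]

-0.5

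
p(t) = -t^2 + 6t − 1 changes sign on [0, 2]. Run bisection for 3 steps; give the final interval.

[0, 0.25]

midpoint 1: p = 4 > 0 → [0, 1]
midpoint 0.5: p = 1.75 > 0 → [0, 0.5]
midpoint 0.25: p = 0.4375 > 0 → [0, 0.25]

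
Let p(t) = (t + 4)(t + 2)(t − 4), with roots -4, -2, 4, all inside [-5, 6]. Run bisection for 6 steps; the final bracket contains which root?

4

p(0.5) = -39.375 < 0, so the root lies in [0.5, 6]
p(3.25) = -28.546875 < 0, so the root lies in [3.25, 6]
p(4.625) = 35.712891 > 0, so the root lies in [3.25, 4.625]
p(3.9375) = -2.9456 < 0, so the root lies in [3.9375, 4.625]
p(4.28125) = 14.6297 > 0, so the root lies in [3.9375, 4.28125]
p(4.109375) = 5.4188 > 0, so the root lies in [3.9375, 4.109375]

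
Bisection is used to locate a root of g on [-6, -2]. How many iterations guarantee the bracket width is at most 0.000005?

Width after n steps is 4/2^n. Need 2^n ≥ 4/0.000005 = 800000.
2^19 = 524288 < 800000 ≤ 2^20 = 1048576, so n = 20.

20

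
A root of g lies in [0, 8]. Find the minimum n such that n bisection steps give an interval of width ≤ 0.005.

Width after n steps is 8/2^n. Need 2^n ≥ 8/0.005 = 1600.
2^10 = 1024 < 1600 ≤ 2^11 = 2048, so n = 11.

11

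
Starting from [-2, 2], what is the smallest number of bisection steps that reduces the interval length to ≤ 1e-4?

16

Width after n steps is 4/2^n. Need 2^n ≥ 4/1e-4 = 40000.
2^15 = 32768 < 40000 ≤ 2^16 = 65536, so n = 16.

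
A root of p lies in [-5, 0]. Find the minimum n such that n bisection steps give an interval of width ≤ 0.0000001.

26

Width after n steps is 5/2^n. Need 2^n ≥ 5/0.0000001 = 50000000.
2^25 = 33554432 < 50000000 ≤ 2^26 = 67108864, so n = 26.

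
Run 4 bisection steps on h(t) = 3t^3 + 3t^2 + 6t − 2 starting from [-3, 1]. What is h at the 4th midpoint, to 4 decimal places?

h(-1) = -8 < 0, so the root lies in [-1, 1]
h(0) = -2 < 0, so the root lies in [0, 1]
h(0.5) = 2.125 > 0, so the root lies in [0, 0.5]
h(0.25) = -0.2656 < 0, so the root lies in [0.25, 0.5]

-0.2656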